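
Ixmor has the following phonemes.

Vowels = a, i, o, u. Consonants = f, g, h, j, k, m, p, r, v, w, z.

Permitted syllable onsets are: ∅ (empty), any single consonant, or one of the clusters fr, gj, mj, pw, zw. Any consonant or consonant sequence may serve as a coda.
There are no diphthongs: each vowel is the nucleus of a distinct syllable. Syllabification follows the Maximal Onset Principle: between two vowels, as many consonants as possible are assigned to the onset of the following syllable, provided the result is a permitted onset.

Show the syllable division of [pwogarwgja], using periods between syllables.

pwo.garw.gja

The vowels are o, a, a — 3 nuclei, so 3 syllables.
V1 /o/ – V2 /a/: /g/ is a single consonant, so it becomes the next onset.
V2 /a/ – V3 /a/: /rwgj/ — longest licit onset from the right is /gj/, leaving /rw/ as coda.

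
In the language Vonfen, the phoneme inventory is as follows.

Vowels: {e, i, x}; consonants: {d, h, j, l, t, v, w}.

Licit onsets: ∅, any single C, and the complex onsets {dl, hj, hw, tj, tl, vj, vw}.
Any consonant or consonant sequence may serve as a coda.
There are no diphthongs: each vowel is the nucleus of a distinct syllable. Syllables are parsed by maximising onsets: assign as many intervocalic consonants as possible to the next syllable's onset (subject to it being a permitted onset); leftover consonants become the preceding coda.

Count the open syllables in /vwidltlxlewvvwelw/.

Vowels present: i, x, e, e; each is a nucleus, giving 4 syllables.
/i…x/ gap (V1→V2): cluster /dltl/ — the longest permitted-onset suffix is /tl/; onset = /tl/, preceding coda = /dl/.
/x…e/ gap (V2→V3): just /l/ — single C goes to the following onset.
/e…e/ gap (V3→V4): /wvvw/ splits as /wv/ + /vw/ (/vw/ is the longest suffix that is a licit onset).
Result: vwidl.tlx.lewv.vwelw.
Classifying each syllable: /vwidl/ (closed), /tlx/ (open), /lewv/ (closed), /vwelw/ (closed).
Open syllables: 1.

1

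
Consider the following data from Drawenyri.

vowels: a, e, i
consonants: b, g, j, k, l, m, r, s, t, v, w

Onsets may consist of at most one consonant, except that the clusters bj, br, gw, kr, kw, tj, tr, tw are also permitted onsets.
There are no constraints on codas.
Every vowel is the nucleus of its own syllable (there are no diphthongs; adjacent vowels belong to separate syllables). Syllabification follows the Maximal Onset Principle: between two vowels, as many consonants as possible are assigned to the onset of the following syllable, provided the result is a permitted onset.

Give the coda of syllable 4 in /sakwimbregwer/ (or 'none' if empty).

r

The vowels are a, i, e, e — 4 nuclei, so 4 syllables.
/a…i/ gap (V1→V2): /kw/ is a licit onset in full, so it all attaches to the next syllable.
/i…e/ gap (V2→V3): cluster /mbr/ — the longest permitted-onset suffix is /br/; onset = /br/, preceding coda = /m/.
/e…e/ gap (V3→V4): /gw/ is a licit onset in full, so it all attaches to the next syllable.
Syllabification: sa.kwim.bre.gwer.
Syllable 4 is /gwer/: onset /gw/, nucleus /e/, coda /r/.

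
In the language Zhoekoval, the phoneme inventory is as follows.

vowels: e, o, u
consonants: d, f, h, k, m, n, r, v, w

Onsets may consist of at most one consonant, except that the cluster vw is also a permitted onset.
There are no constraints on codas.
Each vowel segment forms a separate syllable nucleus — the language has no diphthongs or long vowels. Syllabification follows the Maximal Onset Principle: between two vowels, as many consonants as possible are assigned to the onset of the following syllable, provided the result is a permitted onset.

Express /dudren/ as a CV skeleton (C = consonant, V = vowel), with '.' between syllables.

CVC.CVC

Vowels present: u, e; each is a nucleus, giving 2 syllables.
Between /u/ (V1) and /e/ (V2): /dr/ — longest licit onset from the right is /r/, leaving /d/ as coda.
Syllabification: dud.ren.
Mapping each syllable to C/V: /dud/ → CVC, /ren/ → CVC.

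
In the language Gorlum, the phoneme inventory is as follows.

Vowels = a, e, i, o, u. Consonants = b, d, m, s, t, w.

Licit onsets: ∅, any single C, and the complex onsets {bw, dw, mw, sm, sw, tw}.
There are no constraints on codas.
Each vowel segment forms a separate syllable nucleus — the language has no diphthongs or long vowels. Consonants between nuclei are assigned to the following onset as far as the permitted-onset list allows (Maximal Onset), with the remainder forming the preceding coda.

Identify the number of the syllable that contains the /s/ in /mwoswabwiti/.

Nuclei (vowels): o, a, i, i → 4 syllables.
V1 /o/ – V2 /a/: cluster /sw/ — /sw/ is itself a permitted onset, so the whole cluster goes right; preceding coda = ∅.
V2 /a/ – V3 /i/: cluster /bw/ — /bw/ is itself a permitted onset, so the whole cluster goes right; preceding coda = ∅.
V3 /i/ – V4 /i/: /t/ is a single consonant, so it becomes the next onset.
Syllabification: mwo.swa.bwi.ti.
The /s/ is in the onset of syllable 2 (/swa/).

2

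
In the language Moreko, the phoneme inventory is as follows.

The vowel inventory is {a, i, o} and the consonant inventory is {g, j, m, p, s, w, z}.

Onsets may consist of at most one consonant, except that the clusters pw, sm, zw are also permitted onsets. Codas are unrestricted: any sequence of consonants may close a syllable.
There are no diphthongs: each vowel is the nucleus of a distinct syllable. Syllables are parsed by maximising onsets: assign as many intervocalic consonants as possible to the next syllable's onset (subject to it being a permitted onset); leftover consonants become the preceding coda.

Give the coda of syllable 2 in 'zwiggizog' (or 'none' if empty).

none

Vowels present: i, i, o; each is a nucleus, giving 3 syllables.
V1 /i/ – V2 /i/: /gg/ — longest licit onset from the right is /g/, leaving /g/ as coda.
V2 /i/ – V3 /o/: /z/ → onset of the next syllable (single consonants are always licit onsets).
Result: zwig.gi.zog.
Syllable 2 is /gi/: onset /g/, nucleus /i/, coda ∅.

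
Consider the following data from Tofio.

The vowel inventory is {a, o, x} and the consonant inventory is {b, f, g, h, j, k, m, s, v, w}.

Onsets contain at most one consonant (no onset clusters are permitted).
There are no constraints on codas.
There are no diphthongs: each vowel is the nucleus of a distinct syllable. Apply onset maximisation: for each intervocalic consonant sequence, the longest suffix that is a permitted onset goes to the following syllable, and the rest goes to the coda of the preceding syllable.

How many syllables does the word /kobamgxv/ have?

3

The vowels are o, a, x — 3 nuclei, so 3 syllables.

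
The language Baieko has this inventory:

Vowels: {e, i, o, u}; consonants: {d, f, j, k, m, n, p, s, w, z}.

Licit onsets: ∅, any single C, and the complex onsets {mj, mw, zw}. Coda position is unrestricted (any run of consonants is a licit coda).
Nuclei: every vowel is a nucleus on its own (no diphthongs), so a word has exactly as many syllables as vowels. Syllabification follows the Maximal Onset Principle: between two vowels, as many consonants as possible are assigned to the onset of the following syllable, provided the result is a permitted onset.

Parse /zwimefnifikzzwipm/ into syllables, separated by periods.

The vowels are i, e, i, i, i — 5 nuclei, so 5 syllables.
Between /i/ (V1) and /e/ (V2): /m/ → onset of the next syllable (single consonants are always licit onsets).
Between /e/ (V2) and /i/ (V3): /fn/; trying suffixes from longest down, /n/ is the first permitted one, so coda /f/ | onset /n/.
Between /i/ (V3) and /i/ (V4): /f/ → onset of the next syllable (single consonants are always licit onsets).
Between /i/ (V4) and /i/ (V5): /kzzw/ — longest licit onset from the right is /zw/, leaving /kz/ as coda.

zwi.mef.ni.fikz.zwipm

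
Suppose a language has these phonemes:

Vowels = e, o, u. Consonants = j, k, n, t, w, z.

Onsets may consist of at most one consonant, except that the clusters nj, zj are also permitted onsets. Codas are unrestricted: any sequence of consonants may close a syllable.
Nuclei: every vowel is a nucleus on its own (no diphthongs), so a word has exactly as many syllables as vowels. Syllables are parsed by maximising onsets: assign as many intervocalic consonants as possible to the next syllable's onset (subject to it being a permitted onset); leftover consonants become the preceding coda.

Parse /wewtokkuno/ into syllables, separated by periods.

wew.tok.ku.no

Vowels present: e, o, u, o; each is a nucleus, giving 4 syllables.
V1 /e/ – V2 /o/: cluster /wt/ — the longest permitted-onset suffix is /t/; onset = /t/, preceding coda = /w/.
V2 /o/ – V3 /u/: /kk/ splits as /k/ + /k/ (/k/ is the longest suffix that is a licit onset).
V3 /u/ – V4 /o/: /n/ → onset of the next syllable (single consonants are always licit onsets).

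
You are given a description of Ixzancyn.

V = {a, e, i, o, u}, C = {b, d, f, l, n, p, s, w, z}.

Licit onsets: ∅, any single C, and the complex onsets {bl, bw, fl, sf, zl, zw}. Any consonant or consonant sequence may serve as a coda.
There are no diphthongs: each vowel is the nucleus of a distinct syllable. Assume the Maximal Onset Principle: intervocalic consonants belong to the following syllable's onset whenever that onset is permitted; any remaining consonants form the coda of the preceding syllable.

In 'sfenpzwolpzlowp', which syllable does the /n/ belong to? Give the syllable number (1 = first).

1

The vowels are e, o, o — 3 nuclei, so 3 syllables.
/e…o/ gap (V1→V2): /npzw/; trying suffixes from longest down, /zw/ is the first permitted one, so coda /np/ | onset /zw/.
/o…o/ gap (V2→V3): /lpzl/ — longest licit onset from the right is /zl/, leaving /lp/ as coda.
So the parse is sfenp.zwolp.zlowp.
The /n/ is in the coda of syllable 1 (/sfenp/).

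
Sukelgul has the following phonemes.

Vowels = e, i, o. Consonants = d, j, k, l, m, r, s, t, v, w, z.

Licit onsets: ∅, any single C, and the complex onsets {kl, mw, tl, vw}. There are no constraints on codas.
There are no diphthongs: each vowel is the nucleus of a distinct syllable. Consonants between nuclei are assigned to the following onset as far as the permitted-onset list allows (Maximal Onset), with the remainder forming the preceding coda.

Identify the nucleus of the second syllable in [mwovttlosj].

o

Nuclei (vowels): o, o → 2 syllables.
The second nucleus (vowel 2 from the left) is /o/.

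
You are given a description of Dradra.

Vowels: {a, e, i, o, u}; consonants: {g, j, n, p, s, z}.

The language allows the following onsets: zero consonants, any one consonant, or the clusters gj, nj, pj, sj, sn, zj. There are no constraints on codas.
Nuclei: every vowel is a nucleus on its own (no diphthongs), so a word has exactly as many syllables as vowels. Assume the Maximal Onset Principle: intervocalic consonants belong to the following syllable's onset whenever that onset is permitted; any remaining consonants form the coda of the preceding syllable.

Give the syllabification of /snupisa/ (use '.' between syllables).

Vowels present: u, i, a; each is a nucleus, giving 3 syllables.
V1 /u/ – V2 /i/: just /p/ — single C goes to the following onset.
V2 /i/ – V3 /a/: just /s/ — single C goes to the following onset.

snu.pi.sa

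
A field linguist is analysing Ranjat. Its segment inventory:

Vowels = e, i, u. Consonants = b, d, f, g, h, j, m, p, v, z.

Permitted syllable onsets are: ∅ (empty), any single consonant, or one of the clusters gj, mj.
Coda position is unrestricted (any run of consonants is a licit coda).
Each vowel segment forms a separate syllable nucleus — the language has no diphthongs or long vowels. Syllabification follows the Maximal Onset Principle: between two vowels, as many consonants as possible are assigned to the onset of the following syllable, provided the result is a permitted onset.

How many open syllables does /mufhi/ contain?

1

Nuclei (vowels): u, i → 2 syllables.
Between /u/ (V1) and /i/ (V2): /fh/ — longest licit onset from the right is /h/, leaving /f/ as coda.
Result: muf.hi.
Classifying each syllable: /muf/ (closed), /hi/ (open).
Open syllables: 1.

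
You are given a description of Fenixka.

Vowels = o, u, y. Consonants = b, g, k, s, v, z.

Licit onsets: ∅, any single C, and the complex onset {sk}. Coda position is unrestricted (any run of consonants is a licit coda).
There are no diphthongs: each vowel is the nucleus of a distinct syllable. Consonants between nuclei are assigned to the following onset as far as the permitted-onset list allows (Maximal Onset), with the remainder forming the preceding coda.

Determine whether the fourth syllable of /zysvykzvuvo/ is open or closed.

The vowels are y, y, u, o — 4 nuclei, so 4 syllables.
σ1/σ2 boundary: cluster /sv/ — the longest permitted-onset suffix is /v/; onset = /v/, preceding coda = /s/.
σ2/σ3 boundary: cluster /kzv/ — the longest permitted-onset suffix is /v/; onset = /v/, preceding coda = /kz/.
σ3/σ4 boundary: just /v/ — single C goes to the following onset.
Syllabification: zys.vykz.vu.vo.
Syllable 4 is /vo/; it ends in its nucleus with no coda, so it is open.

open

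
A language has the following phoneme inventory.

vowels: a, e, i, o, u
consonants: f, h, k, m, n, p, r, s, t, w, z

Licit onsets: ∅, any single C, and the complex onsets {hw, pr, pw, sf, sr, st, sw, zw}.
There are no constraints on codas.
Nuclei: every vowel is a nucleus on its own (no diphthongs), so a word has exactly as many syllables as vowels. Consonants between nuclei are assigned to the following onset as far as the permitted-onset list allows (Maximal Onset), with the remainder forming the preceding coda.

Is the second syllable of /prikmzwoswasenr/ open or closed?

open

The vowels are i, o, a, e — 4 nuclei, so 4 syllables.
/i…o/ gap (V1→V2): /kmzw/; trying suffixes from longest down, /zw/ is the first permitted one, so coda /km/ | onset /zw/.
/o…a/ gap (V2→V3): /sw/ is a licit onset in full, so it all attaches to the next syllable.
/a…e/ gap (V3→V4): /s/ is a single consonant, so it becomes the next onset.
So the parse is prikm.zwo.swa.senr.
Syllable 2 is /zwo/; it ends in its nucleus with no coda, so it is open.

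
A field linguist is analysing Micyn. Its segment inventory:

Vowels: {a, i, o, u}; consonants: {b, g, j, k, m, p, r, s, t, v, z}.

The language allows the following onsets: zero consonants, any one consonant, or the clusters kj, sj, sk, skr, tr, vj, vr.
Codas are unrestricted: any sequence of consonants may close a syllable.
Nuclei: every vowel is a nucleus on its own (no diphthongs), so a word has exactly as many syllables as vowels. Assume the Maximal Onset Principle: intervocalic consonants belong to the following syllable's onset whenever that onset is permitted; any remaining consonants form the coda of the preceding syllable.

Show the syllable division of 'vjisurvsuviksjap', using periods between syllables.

Nuclei (vowels): i, u, u, i, a → 5 syllables.
V1 /i/ – V2 /u/: just /s/ — single C goes to the following onset.
V2 /u/ – V3 /u/: /rvs/ — longest licit onset from the right is /s/, leaving /rv/ as coda.
V3 /u/ – V4 /i/: /v/ → onset of the next syllable (single consonants are always licit onsets).
V4 /i/ – V5 /a/: /ksj/ — longest licit onset from the right is /sj/, leaving /k/ as coda.

vji.surv.su.vik.sjap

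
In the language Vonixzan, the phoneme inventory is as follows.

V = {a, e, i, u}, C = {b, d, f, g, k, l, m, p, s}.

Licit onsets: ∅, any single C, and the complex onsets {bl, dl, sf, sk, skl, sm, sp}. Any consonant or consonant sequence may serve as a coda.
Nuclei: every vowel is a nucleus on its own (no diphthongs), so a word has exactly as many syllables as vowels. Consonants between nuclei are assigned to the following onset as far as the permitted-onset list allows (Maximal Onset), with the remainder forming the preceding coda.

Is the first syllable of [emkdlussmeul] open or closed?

Vowels present: e, u, e, u; each is a nucleus, giving 4 syllables.
/e…u/ gap (V1→V2): /mkdl/ — longest licit onset from the right is /dl/, leaving /mk/ as coda.
/u…e/ gap (V2→V3): /ssm/ splits as /s/ + /sm/ (/sm/ is the longest suffix that is a licit onset).
/e…u/ gap (V3→V4): nothing intervenes; syllable break is V.V.
So the parse is emk.dlus.sme.ul.
Syllable 1 is /emk/ with coda /mk/, so it is closed.

closed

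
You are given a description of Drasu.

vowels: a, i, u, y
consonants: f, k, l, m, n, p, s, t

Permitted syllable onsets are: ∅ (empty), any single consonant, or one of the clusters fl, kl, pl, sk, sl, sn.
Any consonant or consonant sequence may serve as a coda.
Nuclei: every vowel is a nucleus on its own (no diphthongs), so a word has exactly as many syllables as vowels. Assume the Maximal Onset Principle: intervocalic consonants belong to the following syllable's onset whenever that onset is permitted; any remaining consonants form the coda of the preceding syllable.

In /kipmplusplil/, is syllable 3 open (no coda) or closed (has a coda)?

Vowels present: i, u, i; each is a nucleus, giving 3 syllables.
V1 /i/ – V2 /u/: /pmpl/ splits as /pm/ + /pl/ (/pl/ is the longest suffix that is a licit onset).
V2 /u/ – V3 /i/: /spl/; trying suffixes from longest down, /pl/ is the first permitted one, so coda /s/ | onset /pl/.
Syllabification: kipm.plus.plil.
Syllable 3 is /plil/ with coda /l/, so it is closed.

closed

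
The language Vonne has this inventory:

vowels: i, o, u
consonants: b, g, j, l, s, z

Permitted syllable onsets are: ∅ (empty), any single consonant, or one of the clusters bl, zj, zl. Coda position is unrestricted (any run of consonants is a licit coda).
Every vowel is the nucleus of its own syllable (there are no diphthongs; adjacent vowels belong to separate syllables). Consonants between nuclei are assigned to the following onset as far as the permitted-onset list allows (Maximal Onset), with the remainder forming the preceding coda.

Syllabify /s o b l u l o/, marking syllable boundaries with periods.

The vowels are o, u, o — 3 nuclei, so 3 syllables.
V1 /o/ – V2 /u/: /bl/ is a licit onset in full, so it all attaches to the next syllable.
V2 /u/ – V3 /o/: just /l/ — single C goes to the following onset.

so.blu.lo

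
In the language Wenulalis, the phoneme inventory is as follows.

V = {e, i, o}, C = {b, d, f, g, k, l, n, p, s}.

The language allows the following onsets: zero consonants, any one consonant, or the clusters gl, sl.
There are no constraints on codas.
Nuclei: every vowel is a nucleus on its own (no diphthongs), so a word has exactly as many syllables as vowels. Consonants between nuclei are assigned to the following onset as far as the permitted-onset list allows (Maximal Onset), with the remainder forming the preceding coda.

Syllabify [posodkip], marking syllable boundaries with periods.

Vowels present: o, o, i; each is a nucleus, giving 3 syllables.
V1 /o/ – V2 /o/: /s/ is a single consonant, so it becomes the next onset.
V2 /o/ – V3 /i/: /dk/ — longest licit onset from the right is /k/, leaving /d/ as coda.

po.sod.kip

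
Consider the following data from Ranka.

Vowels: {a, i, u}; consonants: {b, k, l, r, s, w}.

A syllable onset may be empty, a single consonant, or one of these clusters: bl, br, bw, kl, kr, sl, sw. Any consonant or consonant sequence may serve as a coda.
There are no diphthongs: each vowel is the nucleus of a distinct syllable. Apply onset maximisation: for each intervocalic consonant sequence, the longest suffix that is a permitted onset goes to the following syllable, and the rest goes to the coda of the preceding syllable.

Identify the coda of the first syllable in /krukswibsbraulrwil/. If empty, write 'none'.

k

The vowels are u, i, a, u, i — 5 nuclei, so 5 syllables.
Between /u/ (V1) and /i/ (V2): /ksw/; trying suffixes from longest down, /sw/ is the first permitted one, so coda /k/ | onset /sw/.
Between /i/ (V2) and /a/ (V3): /bsbr/ — longest licit onset from the right is /br/, leaving /bs/ as coda.
Between /a/ (V3) and /u/ (V4): no consonants, so the boundary falls immediately after /a/.
Between /u/ (V4) and /i/ (V5): cluster /lrw/ — the longest permitted-onset suffix is /w/; onset = /w/, preceding coda = /lr/.
Result: kruk.swibs.bra.ulr.wil.
Syllable 1 is /kruk/: onset /kr/, nucleus /u/, coda /k/.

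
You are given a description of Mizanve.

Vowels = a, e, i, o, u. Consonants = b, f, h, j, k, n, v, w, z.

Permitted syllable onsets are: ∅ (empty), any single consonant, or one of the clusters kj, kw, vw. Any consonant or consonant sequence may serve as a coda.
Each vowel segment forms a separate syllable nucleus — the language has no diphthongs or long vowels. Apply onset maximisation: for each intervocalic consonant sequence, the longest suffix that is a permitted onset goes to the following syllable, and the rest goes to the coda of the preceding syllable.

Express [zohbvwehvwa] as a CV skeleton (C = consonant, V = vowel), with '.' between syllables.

Nuclei (vowels): o, e, a → 3 syllables.
σ1/σ2 boundary: /hbvw/; trying suffixes from longest down, /vw/ is the first permitted one, so coda /hb/ | onset /vw/.
σ2/σ3 boundary: /hvw/ — longest licit onset from the right is /vw/, leaving /h/ as coda.
Putting it together: zohb.vweh.vwa.
Mapping each syllable to C/V: /zohb/ → CVCC, /vweh/ → CCVC, /vwa/ → CCV.

CVCC.CCVC.CCV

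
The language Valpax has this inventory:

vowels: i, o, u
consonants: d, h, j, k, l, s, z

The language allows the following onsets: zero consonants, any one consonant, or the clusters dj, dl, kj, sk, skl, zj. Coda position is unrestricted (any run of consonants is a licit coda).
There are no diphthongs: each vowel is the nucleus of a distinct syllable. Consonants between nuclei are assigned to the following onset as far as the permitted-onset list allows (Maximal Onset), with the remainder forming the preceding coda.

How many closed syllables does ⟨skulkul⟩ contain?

The vowels are u, u — 2 nuclei, so 2 syllables.
/u…u/ gap (V1→V2): /lk/ splits as /l/ + /k/ (/k/ is the longest suffix that is a licit onset).
So the parse is skul.kul.
Classifying each syllable: /skul/ (closed), /kul/ (closed).
Closed syllables: 2.

2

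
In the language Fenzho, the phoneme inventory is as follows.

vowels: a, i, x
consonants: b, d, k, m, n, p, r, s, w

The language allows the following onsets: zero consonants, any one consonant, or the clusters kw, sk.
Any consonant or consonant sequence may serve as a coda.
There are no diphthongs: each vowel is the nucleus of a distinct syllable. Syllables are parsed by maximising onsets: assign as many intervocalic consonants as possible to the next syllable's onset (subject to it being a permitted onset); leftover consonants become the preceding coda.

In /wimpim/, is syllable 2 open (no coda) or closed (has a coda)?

closed

The vowels are i, i — 2 nuclei, so 2 syllables.
Between /i/ (V1) and /i/ (V2): /mp/ splits as /m/ + /p/ (/p/ is the longest suffix that is a licit onset).
Putting it together: wim.pim.
Syllable 2 is /pim/ with coda /m/, so it is closed.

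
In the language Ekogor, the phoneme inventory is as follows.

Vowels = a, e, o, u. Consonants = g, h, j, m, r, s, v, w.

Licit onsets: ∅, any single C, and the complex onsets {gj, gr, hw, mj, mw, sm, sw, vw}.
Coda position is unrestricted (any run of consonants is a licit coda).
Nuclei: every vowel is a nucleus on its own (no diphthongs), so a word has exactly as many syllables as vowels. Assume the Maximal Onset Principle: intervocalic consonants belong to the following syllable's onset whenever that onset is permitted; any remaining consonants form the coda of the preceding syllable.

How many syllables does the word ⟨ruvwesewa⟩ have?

4

The vowels are u, e, e, a — 4 nuclei, so 4 syllables.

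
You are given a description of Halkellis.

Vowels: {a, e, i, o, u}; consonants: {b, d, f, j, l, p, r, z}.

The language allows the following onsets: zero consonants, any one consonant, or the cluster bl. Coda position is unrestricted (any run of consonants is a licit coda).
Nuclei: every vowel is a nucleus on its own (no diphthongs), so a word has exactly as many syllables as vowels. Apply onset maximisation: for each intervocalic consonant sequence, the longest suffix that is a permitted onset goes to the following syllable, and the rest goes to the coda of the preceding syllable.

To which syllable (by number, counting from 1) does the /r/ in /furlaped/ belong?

1

Vowels present: u, a, e; each is a nucleus, giving 3 syllables.
/u…a/ gap (V1→V2): /rl/ — longest licit onset from the right is /l/, leaving /r/ as coda.
/a…e/ gap (V2→V3): just /p/ — single C goes to the following onset.
So the parse is fur.la.ped.
The /r/ is in the coda of syllable 1 (/fur/).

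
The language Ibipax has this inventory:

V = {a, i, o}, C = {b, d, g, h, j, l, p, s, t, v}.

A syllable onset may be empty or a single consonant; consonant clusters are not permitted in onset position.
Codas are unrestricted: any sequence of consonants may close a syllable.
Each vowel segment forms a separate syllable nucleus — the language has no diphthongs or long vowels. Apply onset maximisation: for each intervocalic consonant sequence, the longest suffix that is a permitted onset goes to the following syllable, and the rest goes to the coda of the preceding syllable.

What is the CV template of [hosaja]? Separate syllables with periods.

Vowels present: o, a, a; each is a nucleus, giving 3 syllables.
σ1/σ2 boundary: just /s/ — single C goes to the following onset.
σ2/σ3 boundary: /j/ → onset of the next syllable (single consonants are always licit onsets).
Syllabification: ho.sa.ja.
Mapping each syllable to C/V: /ho/ → CV, /sa/ → CV, /ja/ → CV.

CV.CV.CV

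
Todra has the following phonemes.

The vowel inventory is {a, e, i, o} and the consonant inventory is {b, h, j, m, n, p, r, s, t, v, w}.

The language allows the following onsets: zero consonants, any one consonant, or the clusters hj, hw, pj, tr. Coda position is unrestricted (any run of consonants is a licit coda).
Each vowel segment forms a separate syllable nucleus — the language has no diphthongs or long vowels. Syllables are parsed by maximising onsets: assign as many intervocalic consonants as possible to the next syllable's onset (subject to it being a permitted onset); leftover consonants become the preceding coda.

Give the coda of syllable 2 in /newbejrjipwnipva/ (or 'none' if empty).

The vowels are e, e, i, i, a — 5 nuclei, so 5 syllables.
/e…e/ gap (V1→V2): cluster /wb/ — the longest permitted-onset suffix is /b/; onset = /b/, preceding coda = /w/.
/e…i/ gap (V2→V3): /jrj/ splits as /jr/ + /j/ (/j/ is the longest suffix that is a licit onset).
/i…i/ gap (V3→V4): cluster /pwn/ — the longest permitted-onset suffix is /n/; onset = /n/, preceding coda = /pw/.
/i…a/ gap (V4→V5): /pv/ — longest licit onset from the right is /v/, leaving /p/ as coda.
Syllabification: new.bejr.jipw.nip.va.
Syllable 2 is /bejr/: onset /b/, nucleus /e/, coda /jr/.

jr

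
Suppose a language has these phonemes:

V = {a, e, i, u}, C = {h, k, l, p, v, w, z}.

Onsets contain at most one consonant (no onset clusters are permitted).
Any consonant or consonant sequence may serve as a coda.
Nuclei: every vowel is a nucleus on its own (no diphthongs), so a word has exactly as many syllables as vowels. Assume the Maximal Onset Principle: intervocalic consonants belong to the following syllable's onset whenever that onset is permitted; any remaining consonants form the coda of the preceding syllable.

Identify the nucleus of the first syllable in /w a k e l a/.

a

The vowels are a, e, a — 3 nuclei, so 3 syllables.
The first nucleus (vowel 1 from the left) is /a/.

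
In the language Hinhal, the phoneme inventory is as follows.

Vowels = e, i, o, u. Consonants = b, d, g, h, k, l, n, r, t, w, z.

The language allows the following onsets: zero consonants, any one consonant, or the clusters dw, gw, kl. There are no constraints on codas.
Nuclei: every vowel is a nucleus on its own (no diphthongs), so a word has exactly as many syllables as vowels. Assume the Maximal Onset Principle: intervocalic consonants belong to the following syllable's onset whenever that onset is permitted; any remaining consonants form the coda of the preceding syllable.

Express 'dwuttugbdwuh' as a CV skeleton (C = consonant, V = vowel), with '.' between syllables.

CCVC.CVCC.CCVC

Vowels present: u, u, u; each is a nucleus, giving 3 syllables.
V1 /u/ – V2 /u/: cluster /tt/ — the longest permitted-onset suffix is /t/; onset = /t/, preceding coda = /t/.
V2 /u/ – V3 /u/: /gbdw/ splits as /gb/ + /dw/ (/dw/ is the longest suffix that is a licit onset).
Syllabification: dwut.tugb.dwuh.
Mapping each syllable to C/V: /dwut/ → CCVC, /tugb/ → CVCC, /dwuh/ → CCVC.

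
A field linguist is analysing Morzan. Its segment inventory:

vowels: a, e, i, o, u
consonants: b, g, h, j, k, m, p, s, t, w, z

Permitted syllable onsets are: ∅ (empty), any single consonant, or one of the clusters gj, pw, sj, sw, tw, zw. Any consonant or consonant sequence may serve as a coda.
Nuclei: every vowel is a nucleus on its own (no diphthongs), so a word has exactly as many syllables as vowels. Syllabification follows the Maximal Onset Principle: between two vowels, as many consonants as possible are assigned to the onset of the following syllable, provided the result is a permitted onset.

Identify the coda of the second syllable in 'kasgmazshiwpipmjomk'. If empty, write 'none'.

Nuclei (vowels): a, a, i, i, o → 5 syllables.
/a…a/ gap (V1→V2): /sgm/ — longest licit onset from the right is /m/, leaving /sg/ as coda.
/a…i/ gap (V2→V3): /zsh/ — longest licit onset from the right is /h/, leaving /zs/ as coda.
/i…i/ gap (V3→V4): /wp/; trying suffixes from longest down, /p/ is the first permitted one, so coda /w/ | onset /p/.
/i…o/ gap (V4→V5): /pmj/; trying suffixes from longest down, /j/ is the first permitted one, so coda /pm/ | onset /j/.
So the parse is kasg.mazs.hiw.pipm.jomk.
Syllable 2 is /mazs/: onset /m/, nucleus /a/, coda /zs/.

zs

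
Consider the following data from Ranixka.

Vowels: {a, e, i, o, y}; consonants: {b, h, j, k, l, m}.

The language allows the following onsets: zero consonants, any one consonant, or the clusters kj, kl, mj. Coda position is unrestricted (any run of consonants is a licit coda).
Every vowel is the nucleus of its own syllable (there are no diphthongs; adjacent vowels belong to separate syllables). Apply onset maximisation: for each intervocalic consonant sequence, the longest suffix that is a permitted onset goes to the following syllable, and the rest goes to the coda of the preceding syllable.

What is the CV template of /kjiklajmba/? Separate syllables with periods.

Nuclei (vowels): i, a, a → 3 syllables.
σ1/σ2 boundary: /kl/ is a licit onset in full, so it all attaches to the next syllable.
σ2/σ3 boundary: cluster /jmb/ — the longest permitted-onset suffix is /b/; onset = /b/, preceding coda = /jm/.
So the parse is kji.klajm.ba.
Mapping each syllable to C/V: /kji/ → CCV, /klajm/ → CCVCC, /ba/ → CV.

CCV.CCVCC.CV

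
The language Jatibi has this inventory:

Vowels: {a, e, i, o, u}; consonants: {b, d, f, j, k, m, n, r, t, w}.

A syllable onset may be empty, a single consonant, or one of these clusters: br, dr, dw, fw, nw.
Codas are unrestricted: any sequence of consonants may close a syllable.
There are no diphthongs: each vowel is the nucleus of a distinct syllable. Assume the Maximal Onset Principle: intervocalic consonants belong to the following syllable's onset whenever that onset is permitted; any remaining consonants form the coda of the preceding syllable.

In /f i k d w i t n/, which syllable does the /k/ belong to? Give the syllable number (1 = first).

Vowels present: i, i; each is a nucleus, giving 2 syllables.
V1 /i/ – V2 /i/: /kdw/; trying suffixes from longest down, /dw/ is the first permitted one, so coda /k/ | onset /dw/.
Result: fik.dwitn.
The /k/ is in the coda of syllable 1 (/fik/).

1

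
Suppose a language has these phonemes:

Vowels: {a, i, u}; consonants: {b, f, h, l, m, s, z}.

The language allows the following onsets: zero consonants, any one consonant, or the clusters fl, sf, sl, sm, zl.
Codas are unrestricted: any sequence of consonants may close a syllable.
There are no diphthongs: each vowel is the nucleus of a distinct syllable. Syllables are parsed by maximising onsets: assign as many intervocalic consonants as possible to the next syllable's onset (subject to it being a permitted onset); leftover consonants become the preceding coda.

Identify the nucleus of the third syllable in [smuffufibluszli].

Nuclei (vowels): u, u, i, u, i → 5 syllables.
The third nucleus (vowel 3 from the left) is /i/.

i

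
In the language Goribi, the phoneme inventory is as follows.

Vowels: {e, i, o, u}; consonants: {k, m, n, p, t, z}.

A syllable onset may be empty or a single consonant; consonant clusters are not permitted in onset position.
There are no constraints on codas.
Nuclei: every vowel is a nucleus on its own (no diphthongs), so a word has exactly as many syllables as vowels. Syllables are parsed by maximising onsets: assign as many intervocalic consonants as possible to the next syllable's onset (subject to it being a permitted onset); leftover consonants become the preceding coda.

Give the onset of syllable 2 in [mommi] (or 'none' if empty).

Vowels present: o, i; each is a nucleus, giving 2 syllables.
Between /o/ (V1) and /i/ (V2): /mm/; trying suffixes from longest down, /m/ is the first permitted one, so coda /m/ | onset /m/.
Syllabification: mom.mi.
Syllable 2 is /mi/: onset /m/, nucleus /i/, coda ∅.

m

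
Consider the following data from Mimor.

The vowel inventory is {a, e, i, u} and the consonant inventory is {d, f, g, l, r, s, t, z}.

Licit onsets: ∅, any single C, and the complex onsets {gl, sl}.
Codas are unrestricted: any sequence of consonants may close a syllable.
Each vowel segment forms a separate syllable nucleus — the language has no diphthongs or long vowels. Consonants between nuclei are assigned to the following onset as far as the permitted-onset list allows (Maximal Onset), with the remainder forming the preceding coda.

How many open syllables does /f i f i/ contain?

2

Nuclei (vowels): i, i → 2 syllables.
/i…i/ gap (V1→V2): just /f/ — single C goes to the following onset.
So the parse is fi.fi.
Classifying each syllable: /fi/ (open), /fi/ (open).
Open syllables: 2.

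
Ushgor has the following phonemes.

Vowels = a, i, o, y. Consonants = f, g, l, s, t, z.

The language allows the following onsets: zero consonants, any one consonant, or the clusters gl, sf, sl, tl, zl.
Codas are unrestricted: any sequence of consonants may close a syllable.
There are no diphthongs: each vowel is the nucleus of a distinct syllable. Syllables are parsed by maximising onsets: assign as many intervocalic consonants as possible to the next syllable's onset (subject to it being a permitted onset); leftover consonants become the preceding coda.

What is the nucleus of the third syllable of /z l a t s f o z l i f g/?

i

Nuclei (vowels): a, o, i → 3 syllables.
The third nucleus (vowel 3 from the left) is /i/.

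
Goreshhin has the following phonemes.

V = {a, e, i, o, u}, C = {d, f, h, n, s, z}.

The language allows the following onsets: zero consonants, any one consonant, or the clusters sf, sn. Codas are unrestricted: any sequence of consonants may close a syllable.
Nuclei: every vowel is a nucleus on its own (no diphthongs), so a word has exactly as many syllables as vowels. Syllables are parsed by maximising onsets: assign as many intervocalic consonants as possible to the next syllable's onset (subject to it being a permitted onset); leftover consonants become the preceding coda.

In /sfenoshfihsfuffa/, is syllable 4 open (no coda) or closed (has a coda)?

The vowels are e, o, i, u, a — 5 nuclei, so 5 syllables.
σ1/σ2 boundary: just /n/ — single C goes to the following onset.
σ2/σ3 boundary: /shf/ — longest licit onset from the right is /f/, leaving /sh/ as coda.
σ3/σ4 boundary: cluster /hsf/ — the longest permitted-onset suffix is /sf/; onset = /sf/, preceding coda = /h/.
σ4/σ5 boundary: /ff/ splits as /f/ + /f/ (/f/ is the longest suffix that is a licit onset).
Result: sfe.nosh.fih.sfuf.fa.
Syllable 4 is /sfuf/ with coda /f/, so it is closed.

closed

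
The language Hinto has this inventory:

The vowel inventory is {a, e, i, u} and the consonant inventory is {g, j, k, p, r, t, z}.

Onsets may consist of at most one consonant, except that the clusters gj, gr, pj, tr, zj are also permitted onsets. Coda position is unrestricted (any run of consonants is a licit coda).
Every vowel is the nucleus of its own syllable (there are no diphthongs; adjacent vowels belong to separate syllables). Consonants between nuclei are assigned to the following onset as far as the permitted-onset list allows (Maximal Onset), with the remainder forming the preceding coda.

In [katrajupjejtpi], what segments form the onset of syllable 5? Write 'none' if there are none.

The vowels are a, a, u, e, i — 5 nuclei, so 5 syllables.
Between /a/ (V1) and /a/ (V2): cluster /tr/ — /tr/ is itself a permitted onset, so the whole cluster goes right; preceding coda = ∅.
Between /a/ (V2) and /u/ (V3): /j/ → onset of the next syllable (single consonants are always licit onsets).
Between /u/ (V3) and /e/ (V4): /pj/ — entire cluster is a permitted onset → onset /pj/, coda ∅.
Between /e/ (V4) and /i/ (V5): /jtp/ — longest licit onset from the right is /p/, leaving /jt/ as coda.
Result: ka.tra.ju.pjejt.pi.
Syllable 5 is /pi/: onset /p/, nucleus /i/, coda ∅.

p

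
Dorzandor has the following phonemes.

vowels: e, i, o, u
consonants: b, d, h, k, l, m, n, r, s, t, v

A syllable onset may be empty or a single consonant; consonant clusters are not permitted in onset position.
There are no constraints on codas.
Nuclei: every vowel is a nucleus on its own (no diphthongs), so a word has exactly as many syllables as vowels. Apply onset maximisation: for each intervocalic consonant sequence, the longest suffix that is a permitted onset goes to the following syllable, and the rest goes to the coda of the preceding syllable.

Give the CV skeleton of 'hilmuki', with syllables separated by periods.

CVC.CV.CV

Vowels present: i, u, i; each is a nucleus, giving 3 syllables.
/i…u/ gap (V1→V2): cluster /lm/ — the longest permitted-onset suffix is /m/; onset = /m/, preceding coda = /l/.
/u…i/ gap (V2→V3): /k/ → onset of the next syllable (single consonants are always licit onsets).
Putting it together: hil.mu.ki.
Mapping each syllable to C/V: /hil/ → CVC, /mu/ → CV, /ki/ → CV.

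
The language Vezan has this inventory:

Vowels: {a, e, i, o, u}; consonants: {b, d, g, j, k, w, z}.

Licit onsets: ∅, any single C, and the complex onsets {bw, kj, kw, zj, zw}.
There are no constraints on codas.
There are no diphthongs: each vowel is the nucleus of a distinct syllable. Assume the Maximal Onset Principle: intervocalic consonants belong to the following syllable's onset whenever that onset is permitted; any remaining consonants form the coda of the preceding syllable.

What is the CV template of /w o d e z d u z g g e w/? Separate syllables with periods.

Vowels present: o, e, u, e; each is a nucleus, giving 4 syllables.
Between /o/ (V1) and /e/ (V2): just /d/ — single C goes to the following onset.
Between /e/ (V2) and /u/ (V3): cluster /zd/ — the longest permitted-onset suffix is /d/; onset = /d/, preceding coda = /z/.
Between /u/ (V3) and /e/ (V4): /zgg/ — longest licit onset from the right is /g/, leaving /zg/ as coda.
Syllabification: wo.dez.duzg.gew.
Mapping each syllable to C/V: /wo/ → CV, /dez/ → CVC, /duzg/ → CVCC, /gew/ → CVC.

CV.CVC.CVCC.CVC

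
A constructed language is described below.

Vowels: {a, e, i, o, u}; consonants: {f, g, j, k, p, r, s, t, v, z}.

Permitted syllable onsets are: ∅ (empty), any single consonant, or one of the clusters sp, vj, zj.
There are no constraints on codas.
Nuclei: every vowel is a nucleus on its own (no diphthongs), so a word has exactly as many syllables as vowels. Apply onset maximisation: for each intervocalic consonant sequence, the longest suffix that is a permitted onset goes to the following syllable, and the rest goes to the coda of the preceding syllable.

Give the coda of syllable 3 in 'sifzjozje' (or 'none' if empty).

none

The vowels are i, o, e — 3 nuclei, so 3 syllables.
σ1/σ2 boundary: /fzj/ splits as /f/ + /zj/ (/zj/ is the longest suffix that is a licit onset).
σ2/σ3 boundary: /zj/ — entire cluster is a permitted onset → onset /zj/, coda ∅.
Syllabification: sif.zjo.zje.
Syllable 3 is /zje/: onset /zj/, nucleus /e/, coda ∅.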